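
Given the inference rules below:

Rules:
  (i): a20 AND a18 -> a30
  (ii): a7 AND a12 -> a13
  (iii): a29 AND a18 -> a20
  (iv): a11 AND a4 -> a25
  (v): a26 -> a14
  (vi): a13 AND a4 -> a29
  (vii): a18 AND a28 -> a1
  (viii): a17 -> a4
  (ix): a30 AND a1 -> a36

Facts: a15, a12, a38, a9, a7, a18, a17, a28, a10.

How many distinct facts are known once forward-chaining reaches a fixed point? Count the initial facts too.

16

Round 1: (ii) [a7 AND a12 -> a13]; (vii) [a18 AND a28 -> a1]; (viii) [a17 -> a4]. Adds a13, a1, a4.
Round 2: (vi) [a13 AND a4 -> a29]. Adds a29.
Round 3: (iii) [a29 AND a18 -> a20]. Adds a20.
Round 4: (i) [a20 AND a18 -> a30]. Adds a30.
Round 5: (ix) [a30 AND a1 -> a36]. Adds a36.
Closure: {a1, a10, a12, a13, a15, a17, a18, a20, a28, a29, a30, a36, a38, a4, a7, a9} — 16 facts.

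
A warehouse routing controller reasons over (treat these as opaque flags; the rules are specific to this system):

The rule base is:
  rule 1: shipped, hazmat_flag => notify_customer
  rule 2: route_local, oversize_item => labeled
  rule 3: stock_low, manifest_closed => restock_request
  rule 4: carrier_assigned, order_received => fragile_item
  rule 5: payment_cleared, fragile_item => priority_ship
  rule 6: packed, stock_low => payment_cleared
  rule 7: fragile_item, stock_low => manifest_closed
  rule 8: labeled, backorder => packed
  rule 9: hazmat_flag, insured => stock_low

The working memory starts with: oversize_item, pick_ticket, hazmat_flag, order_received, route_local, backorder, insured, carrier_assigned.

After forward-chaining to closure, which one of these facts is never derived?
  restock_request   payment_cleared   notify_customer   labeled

Round 1 — rule 2, rule 4, rule 9, derive labeled, fragile_item, stock_low.
Round 2 — rule 7, rule 8, derive manifest_closed, packed.
Round 3 — rule 3, rule 6, derive restock_request, payment_cleared.
Round 4 — rule 5, derive priority_ship.
Derived: payment_cleared (round 3), restock_request (round 3), labeled (round 1). notify_customer never appears in any round.

notify_customer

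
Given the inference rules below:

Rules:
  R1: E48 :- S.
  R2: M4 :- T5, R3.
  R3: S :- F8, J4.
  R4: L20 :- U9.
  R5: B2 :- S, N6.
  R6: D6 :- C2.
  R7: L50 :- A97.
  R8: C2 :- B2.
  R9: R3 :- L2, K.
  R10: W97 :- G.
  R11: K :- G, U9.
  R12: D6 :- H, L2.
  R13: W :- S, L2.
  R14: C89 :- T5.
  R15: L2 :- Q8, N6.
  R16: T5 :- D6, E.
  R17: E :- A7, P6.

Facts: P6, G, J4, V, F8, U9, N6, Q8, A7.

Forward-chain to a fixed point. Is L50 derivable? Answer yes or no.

Round 1: R3 [S :- F8, J4.]; R4 [L20 :- U9.]; R10 [W97 :- G.]; R11 [K :- G, U9.]; R15 [L2 :- Q8, N6.]; R17 [E :- A7, P6.]. Adds S, L20, W97, K, L2, E.
Round 2: R1 [E48 :- S.]; R5 [B2 :- S, N6.]; R9 [R3 :- L2, K.]; R13 [W :- S, L2.]. Adds E48, B2, R3, W.
Round 3: R8 [C2 :- B2.]. Adds C2.
Round 4: R6 [D6 :- C2.]. Adds D6.
Round 5: R16 [T5 :- D6, E.]. Adds T5.
Round 6: R2 [M4 :- T5, R3.]; R14 [C89 :- T5.]. Adds M4, C89.
Fixed point reached. L50 is concluded only by R7; R7 needs A97 (never derived).

no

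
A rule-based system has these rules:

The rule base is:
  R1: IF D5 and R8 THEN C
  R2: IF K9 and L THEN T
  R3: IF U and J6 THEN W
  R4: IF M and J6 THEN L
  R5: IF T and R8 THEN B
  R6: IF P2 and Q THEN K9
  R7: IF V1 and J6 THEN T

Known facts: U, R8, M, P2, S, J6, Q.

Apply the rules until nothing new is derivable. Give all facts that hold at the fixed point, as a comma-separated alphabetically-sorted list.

B, J6, K9, L, M, P2, Q, R8, S, T, U, W

[1] R3 [IF U and J6 THEN W]; R4 [IF M and J6 THEN L]; R6 [IF P2 and Q THEN K9]. ⇒ new: W, L, K9.
[2] R2 [IF K9 and L THEN T]. ⇒ new: T.
[3] R5 [IF T and R8 THEN B]. ⇒ new: B.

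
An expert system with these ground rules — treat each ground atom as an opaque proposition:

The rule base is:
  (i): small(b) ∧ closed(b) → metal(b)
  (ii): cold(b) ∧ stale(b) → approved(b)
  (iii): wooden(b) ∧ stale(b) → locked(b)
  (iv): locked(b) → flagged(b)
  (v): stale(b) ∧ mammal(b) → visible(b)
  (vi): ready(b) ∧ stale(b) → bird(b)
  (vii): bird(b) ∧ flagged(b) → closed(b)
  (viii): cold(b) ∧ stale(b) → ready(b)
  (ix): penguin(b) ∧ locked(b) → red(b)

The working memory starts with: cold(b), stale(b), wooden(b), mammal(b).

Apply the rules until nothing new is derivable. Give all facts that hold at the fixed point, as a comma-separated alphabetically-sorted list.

approved(b), bird(b), closed(b), cold(b), flagged(b), locked(b), mammal(b), ready(b), stale(b), visible(b), wooden(b)

Round 1: (ii) [cold(b) ∧ stale(b) → approved(b)]; (iii) [wooden(b) ∧ stale(b) → locked(b)]; (v) [stale(b) ∧ mammal(b) → visible(b)]; (viii) [cold(b) ∧ stale(b) → ready(b)]. Adds approved(b), locked(b), visible(b), ready(b).
Round 2: (iv) [locked(b) → flagged(b)]; (vi) [ready(b) ∧ stale(b) → bird(b)]. Adds flagged(b), bird(b).
Round 3: (vii) [bird(b) ∧ flagged(b) → closed(b)]. Adds closed(b).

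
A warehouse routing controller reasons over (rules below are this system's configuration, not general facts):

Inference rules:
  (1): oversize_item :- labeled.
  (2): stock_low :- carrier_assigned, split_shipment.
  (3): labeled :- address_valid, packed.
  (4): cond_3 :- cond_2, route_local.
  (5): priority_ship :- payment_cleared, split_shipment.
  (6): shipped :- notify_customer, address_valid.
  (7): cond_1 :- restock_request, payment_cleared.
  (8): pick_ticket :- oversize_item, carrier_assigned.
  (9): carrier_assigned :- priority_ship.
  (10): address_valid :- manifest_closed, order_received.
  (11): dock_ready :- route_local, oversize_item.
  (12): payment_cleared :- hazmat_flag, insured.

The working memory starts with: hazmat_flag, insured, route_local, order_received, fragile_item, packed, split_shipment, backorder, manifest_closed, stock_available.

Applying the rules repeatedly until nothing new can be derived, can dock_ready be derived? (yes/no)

[1] (10) [address_valid :- manifest_closed, order_received.]; (12) [payment_cleared :- hazmat_flag, insured.]. ⇒ new: address_valid, payment_cleared.
[2] (3) [labeled :- address_valid, packed.]; (5) [priority_ship :- payment_cleared, split_shipment.]. ⇒ new: labeled, priority_ship.
[3] (1) [oversize_item :- labeled.]; (9) [carrier_assigned :- priority_ship.]. ⇒ new: oversize_item, carrier_assigned.
[4] (2) [stock_low :- carrier_assigned, split_shipment.]; (8) [pick_ticket :- oversize_item, carrier_assigned.]; (11) [dock_ready :- route_local, oversize_item.]. ⇒ new: stock_low, pick_ticket, dock_ready.
dock_ready appears in round 4, so it is derivable.

yes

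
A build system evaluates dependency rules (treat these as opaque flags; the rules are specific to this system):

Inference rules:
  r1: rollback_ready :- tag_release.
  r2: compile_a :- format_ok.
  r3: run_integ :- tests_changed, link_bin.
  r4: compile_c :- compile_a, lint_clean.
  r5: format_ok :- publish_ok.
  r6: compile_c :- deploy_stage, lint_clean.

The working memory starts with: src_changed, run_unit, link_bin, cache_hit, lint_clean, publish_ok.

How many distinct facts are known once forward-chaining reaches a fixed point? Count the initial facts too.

9

Round 1: r5 [format_ok :- publish_ok.]. New: format_ok.
Round 2: r2 [compile_a :- format_ok.]. New: compile_a.
Round 3: r4 [compile_c :- compile_a, lint_clean.]. New: compile_c.
Closure: {cache_hit, compile_a, compile_c, format_ok, link_bin, lint_clean, publish_ok, run_unit, src_changed} — 9 facts.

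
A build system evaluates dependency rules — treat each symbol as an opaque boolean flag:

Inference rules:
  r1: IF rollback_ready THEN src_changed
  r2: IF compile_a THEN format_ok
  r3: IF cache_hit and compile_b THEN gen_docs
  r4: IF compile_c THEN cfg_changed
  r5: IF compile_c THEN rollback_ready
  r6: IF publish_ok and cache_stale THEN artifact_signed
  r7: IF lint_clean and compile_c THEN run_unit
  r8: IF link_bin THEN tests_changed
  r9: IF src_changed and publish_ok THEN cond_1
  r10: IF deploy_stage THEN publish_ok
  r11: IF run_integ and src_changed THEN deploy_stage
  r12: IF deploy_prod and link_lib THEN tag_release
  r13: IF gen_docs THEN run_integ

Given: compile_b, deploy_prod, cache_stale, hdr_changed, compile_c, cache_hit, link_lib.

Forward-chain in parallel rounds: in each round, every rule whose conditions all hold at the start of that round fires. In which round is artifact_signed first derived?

5

[1] r3 [IF cache_hit and compile_b THEN gen_docs]; r4 [IF compile_c THEN cfg_changed]; r5 [IF compile_c THEN rollback_ready]; r12 [IF deploy_prod and link_lib THEN tag_release]. ⇒ new: gen_docs, cfg_changed, rollback_ready, tag_release.
[2] r1 [IF rollback_ready THEN src_changed]; r13 [IF gen_docs THEN run_integ]. ⇒ new: src_changed, run_integ.
[3] r11 [IF run_integ and src_changed THEN deploy_stage]. ⇒ new: deploy_stage.
[4] r10 [IF deploy_stage THEN publish_ok]. ⇒ new: publish_ok.
[5] r6 [IF publish_ok and cache_stale THEN artifact_signed]; r9 [IF src_changed and publish_ok THEN cond_1]. ⇒ new: artifact_signed, cond_1.
artifact_signed first appears in round 5.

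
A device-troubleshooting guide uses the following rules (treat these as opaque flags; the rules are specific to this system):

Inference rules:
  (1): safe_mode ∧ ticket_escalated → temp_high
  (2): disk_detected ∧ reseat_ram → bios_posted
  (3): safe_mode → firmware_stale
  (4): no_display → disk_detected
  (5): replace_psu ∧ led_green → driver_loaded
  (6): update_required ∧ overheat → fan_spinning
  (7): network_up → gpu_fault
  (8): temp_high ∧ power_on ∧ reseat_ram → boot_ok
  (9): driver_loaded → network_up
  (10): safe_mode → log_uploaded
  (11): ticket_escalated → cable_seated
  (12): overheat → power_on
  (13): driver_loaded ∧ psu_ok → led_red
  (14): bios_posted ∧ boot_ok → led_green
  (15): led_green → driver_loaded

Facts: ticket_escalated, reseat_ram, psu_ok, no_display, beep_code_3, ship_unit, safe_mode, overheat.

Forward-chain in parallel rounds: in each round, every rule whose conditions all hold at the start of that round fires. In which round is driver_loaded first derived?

Round 1: (1) [safe_mode ∧ ticket_escalated → temp_high]; (3) [safe_mode → firmware_stale]; (4) [no_display → disk_detected]; (10) [safe_mode → log_uploaded]; (11) [ticket_escalated → cable_seated]; (12) [overheat → power_on]. Adds temp_high, firmware_stale, disk_detected, log_uploaded, cable_seated, power_on.
Round 2: (2) [disk_detected ∧ reseat_ram → bios_posted]; (8) [temp_high ∧ power_on ∧ reseat_ram → boot_ok]. Adds bios_posted, boot_ok.
Round 3: (14) [bios_posted ∧ boot_ok → led_green]. Adds led_green.
Round 4: (15) [led_green → driver_loaded]. Adds driver_loaded.
driver_loaded first appears in round 4.

4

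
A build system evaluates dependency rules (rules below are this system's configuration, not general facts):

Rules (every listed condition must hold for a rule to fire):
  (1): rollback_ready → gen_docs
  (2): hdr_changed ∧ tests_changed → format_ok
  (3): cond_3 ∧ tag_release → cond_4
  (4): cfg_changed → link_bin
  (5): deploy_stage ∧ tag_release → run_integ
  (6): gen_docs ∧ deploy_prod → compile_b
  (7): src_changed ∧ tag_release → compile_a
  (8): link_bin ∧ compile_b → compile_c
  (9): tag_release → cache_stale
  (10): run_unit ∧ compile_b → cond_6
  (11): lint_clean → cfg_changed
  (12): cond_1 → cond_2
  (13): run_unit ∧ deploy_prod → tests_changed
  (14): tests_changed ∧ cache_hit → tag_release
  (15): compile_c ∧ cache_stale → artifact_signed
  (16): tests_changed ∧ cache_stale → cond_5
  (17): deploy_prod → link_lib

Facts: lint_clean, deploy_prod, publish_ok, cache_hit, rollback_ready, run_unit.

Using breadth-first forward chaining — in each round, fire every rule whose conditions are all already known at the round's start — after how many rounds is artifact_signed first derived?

4

Round 1: (1) [rollback_ready → gen_docs]; (11) [lint_clean → cfg_changed]; (13) [run_unit ∧ deploy_prod → tests_changed]; (17) [deploy_prod → link_lib]. Adds gen_docs, cfg_changed, tests_changed, link_lib.
Round 2: (4) [cfg_changed → link_bin]; (6) [gen_docs ∧ deploy_prod → compile_b]; (14) [tests_changed ∧ cache_hit → tag_release]. Adds link_bin, compile_b, tag_release.
Round 3: (8) [link_bin ∧ compile_b → compile_c]; (9) [tag_release → cache_stale]; (10) [run_unit ∧ compile_b → cond_6]. Adds compile_c, cache_stale, cond_6.
Round 4: (15) [compile_c ∧ cache_stale → artifact_signed]; (16) [tests_changed ∧ cache_stale → cond_5]. Adds artifact_signed, cond_5.
artifact_signed first appears in round 4.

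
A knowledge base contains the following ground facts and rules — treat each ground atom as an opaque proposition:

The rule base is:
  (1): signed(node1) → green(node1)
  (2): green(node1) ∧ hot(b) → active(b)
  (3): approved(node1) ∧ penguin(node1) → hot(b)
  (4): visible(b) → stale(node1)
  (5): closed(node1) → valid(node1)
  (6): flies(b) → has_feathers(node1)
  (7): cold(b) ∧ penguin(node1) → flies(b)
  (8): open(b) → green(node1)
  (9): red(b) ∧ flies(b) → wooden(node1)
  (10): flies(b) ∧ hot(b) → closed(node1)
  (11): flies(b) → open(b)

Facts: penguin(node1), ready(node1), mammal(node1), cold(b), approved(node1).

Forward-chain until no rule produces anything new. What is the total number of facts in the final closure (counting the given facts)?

13

[1] (3) [approved(node1) ∧ penguin(node1) → hot(b)]; (7) [cold(b) ∧ penguin(node1) → flies(b)]. ⇒ new: hot(b), flies(b).
[2] (6) [flies(b) → has_feathers(node1)]; (10) [flies(b) ∧ hot(b) → closed(node1)]; (11) [flies(b) → open(b)]. ⇒ new: has_feathers(node1), closed(node1), open(b).
[3] (5) [closed(node1) → valid(node1)]; (8) [open(b) → green(node1)]. ⇒ new: valid(node1), green(node1).
[4] (2) [green(node1) ∧ hot(b) → active(b)]. ⇒ new: active(b).
Closure: {active(b), approved(node1), closed(node1), cold(b), flies(b), green(node1), has_feathers(node1), hot(b), mammal(node1), open(b), penguin(node1), ready(node1), valid(node1)} — 13 facts.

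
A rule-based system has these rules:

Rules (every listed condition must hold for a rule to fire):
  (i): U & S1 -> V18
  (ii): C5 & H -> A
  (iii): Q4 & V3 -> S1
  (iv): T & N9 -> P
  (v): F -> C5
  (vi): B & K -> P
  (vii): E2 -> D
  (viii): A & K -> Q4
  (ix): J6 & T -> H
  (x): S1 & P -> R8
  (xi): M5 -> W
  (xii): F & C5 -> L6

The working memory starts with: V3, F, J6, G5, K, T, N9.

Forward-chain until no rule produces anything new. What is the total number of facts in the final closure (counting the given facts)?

[1] (iv) [T & N9 -> P]; (v) [F -> C5]; (ix) [J6 & T -> H]. ⇒ new: P, C5, H.
[2] (ii) [C5 & H -> A]; (xii) [F & C5 -> L6]. ⇒ new: A, L6.
[3] (viii) [A & K -> Q4]. ⇒ new: Q4.
[4] (iii) [Q4 & V3 -> S1]. ⇒ new: S1.
[5] (x) [S1 & P -> R8]. ⇒ new: R8.
Closure: {A, C5, F, G5, H, J6, K, L6, N9, P, Q4, R8, S1, T, V3} — 15 facts.

15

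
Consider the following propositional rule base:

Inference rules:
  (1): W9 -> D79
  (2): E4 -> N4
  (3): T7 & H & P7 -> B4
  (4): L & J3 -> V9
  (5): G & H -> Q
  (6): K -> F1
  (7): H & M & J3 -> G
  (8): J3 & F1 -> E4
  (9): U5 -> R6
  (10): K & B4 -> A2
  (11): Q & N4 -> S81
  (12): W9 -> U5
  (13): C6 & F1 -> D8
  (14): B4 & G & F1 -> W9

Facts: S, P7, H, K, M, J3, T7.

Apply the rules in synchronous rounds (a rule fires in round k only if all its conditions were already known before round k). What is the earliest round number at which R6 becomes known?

4

Round 1: (3) [T7 & H & P7 -> B4]; (6) [K -> F1]; (7) [H & M & J3 -> G]. Adds B4, F1, G.
Round 2: (5) [G & H -> Q]; (8) [J3 & F1 -> E4]; (10) [K & B4 -> A2]; (14) [B4 & G & F1 -> W9]. Adds Q, E4, A2, W9.
Round 3: (1) [W9 -> D79]; (2) [E4 -> N4]; (12) [W9 -> U5]. Adds D79, N4, U5.
Round 4: (9) [U5 -> R6]; (11) [Q & N4 -> S81]. Adds R6, S81.
R6 first appears in round 4.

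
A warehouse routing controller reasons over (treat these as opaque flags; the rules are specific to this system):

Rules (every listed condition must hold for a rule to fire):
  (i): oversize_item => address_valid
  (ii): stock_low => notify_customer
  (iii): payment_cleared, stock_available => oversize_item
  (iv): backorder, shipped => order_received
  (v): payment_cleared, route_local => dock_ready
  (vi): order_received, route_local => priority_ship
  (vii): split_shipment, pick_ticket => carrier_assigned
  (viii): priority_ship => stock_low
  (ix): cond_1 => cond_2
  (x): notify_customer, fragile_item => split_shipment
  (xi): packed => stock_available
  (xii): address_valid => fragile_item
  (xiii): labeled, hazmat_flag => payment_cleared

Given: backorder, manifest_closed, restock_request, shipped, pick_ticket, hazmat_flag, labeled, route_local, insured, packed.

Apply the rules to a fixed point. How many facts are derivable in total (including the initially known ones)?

22

Round 1 fires (iv), (xi), (xiii), giving order_received, stock_available, payment_cleared.
Round 2 fires (iii), (v), (vi), giving oversize_item, dock_ready, priority_ship.
Round 3 fires (i), (viii), giving address_valid, stock_low.
Round 4 fires (ii), (xii), giving notify_customer, fragile_item.
Round 5 fires (x), giving split_shipment.
Round 6 fires (vii), giving carrier_assigned.
Closure: {address_valid, backorder, carrier_assigned, dock_ready, fragile_item, hazmat_flag, insured, labeled, manifest_closed, notify_customer, order_received, oversize_item, packed, payment_cleared, pick_ticket, priority_ship, restock_request, route_local, shipped, split_shipment, stock_available, stock_low} — 22 facts.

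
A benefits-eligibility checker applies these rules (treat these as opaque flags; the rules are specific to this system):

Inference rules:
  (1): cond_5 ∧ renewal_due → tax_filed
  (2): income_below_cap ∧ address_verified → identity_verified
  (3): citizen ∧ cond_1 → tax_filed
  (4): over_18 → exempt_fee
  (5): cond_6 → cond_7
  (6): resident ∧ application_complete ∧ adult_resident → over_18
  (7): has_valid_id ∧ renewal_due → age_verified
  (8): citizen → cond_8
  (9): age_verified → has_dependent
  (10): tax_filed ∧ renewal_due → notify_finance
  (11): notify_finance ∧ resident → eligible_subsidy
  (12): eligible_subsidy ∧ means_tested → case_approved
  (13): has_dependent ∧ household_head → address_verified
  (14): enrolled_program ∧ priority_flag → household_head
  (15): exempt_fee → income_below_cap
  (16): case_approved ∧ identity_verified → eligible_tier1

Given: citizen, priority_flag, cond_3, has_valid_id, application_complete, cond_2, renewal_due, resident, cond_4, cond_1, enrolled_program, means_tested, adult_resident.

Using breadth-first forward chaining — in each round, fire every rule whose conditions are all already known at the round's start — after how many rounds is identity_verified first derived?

4

[1] (3) [citizen ∧ cond_1 → tax_filed]; (6) [resident ∧ application_complete ∧ adult_resident → over_18]; (7) [has_valid_id ∧ renewal_due → age_verified]; (8) [citizen → cond_8]; (14) [enrolled_program ∧ priority_flag → household_head]. ⇒ new: tax_filed, over_18, age_verified, cond_8, household_head.
[2] (4) [over_18 → exempt_fee]; (9) [age_verified → has_dependent]; (10) [tax_filed ∧ renewal_due → notify_finance]. ⇒ new: exempt_fee, has_dependent, notify_finance.
[3] (11) [notify_finance ∧ resident → eligible_subsidy]; (13) [has_dependent ∧ household_head → address_verified]; (15) [exempt_fee → income_below_cap]. ⇒ new: eligible_subsidy, address_verified, income_below_cap.
[4] (2) [income_below_cap ∧ address_verified → identity_verified]; (12) [eligible_subsidy ∧ means_tested → case_approved]. ⇒ new: identity_verified, case_approved.
identity_verified first appears in round 4.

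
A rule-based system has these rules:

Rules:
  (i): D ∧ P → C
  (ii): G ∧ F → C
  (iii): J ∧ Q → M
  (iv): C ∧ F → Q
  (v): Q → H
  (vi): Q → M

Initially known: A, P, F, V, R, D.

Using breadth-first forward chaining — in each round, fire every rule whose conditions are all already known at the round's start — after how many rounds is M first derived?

3

Round 1 — (i), derive C.
Round 2 — (iv), derive Q.
Round 3 — (v), (vi), derive H, M.
M first appears in round 3.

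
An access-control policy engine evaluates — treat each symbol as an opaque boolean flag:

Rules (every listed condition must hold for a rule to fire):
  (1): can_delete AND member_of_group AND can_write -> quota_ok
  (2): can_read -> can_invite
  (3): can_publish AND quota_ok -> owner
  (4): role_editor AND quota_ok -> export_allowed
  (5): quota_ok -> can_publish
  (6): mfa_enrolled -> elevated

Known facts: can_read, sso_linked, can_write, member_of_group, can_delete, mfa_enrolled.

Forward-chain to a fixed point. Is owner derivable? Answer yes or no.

yes

[1] (1) [can_delete AND member_of_group AND can_write -> quota_ok]; (2) [can_read -> can_invite]; (6) [mfa_enrolled -> elevated]. ⇒ new: quota_ok, can_invite, elevated.
[2] (5) [quota_ok -> can_publish]. ⇒ new: can_publish.
[3] (3) [can_publish AND quota_ok -> owner]. ⇒ new: owner.
owner appears in round 3, so it is derivable.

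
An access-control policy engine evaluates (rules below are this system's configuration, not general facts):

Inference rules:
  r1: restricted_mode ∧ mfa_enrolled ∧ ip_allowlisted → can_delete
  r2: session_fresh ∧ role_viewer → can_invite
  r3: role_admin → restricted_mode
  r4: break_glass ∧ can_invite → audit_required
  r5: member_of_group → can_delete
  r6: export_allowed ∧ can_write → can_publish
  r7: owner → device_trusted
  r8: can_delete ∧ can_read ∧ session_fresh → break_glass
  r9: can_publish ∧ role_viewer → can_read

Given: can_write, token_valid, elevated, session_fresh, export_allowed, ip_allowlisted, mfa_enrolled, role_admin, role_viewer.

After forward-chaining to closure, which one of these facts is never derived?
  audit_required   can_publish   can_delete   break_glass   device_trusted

Round 1: r2 [session_fresh ∧ role_viewer → can_invite]; r3 [role_admin → restricted_mode]; r6 [export_allowed ∧ can_write → can_publish]. Adds can_invite, restricted_mode, can_publish.
Round 2: r1 [restricted_mode ∧ mfa_enrolled ∧ ip_allowlisted → can_delete]; r9 [can_publish ∧ role_viewer → can_read]. Adds can_delete, can_read.
Round 3: r8 [can_delete ∧ can_read ∧ session_fresh → break_glass]. Adds break_glass.
Round 4: r4 [break_glass ∧ can_invite → audit_required]. Adds audit_required.
Derived: break_glass (round 3), can_publish (round 1), audit_required (round 4), can_delete (round 2). device_trusted never appears in any round.

device_trusted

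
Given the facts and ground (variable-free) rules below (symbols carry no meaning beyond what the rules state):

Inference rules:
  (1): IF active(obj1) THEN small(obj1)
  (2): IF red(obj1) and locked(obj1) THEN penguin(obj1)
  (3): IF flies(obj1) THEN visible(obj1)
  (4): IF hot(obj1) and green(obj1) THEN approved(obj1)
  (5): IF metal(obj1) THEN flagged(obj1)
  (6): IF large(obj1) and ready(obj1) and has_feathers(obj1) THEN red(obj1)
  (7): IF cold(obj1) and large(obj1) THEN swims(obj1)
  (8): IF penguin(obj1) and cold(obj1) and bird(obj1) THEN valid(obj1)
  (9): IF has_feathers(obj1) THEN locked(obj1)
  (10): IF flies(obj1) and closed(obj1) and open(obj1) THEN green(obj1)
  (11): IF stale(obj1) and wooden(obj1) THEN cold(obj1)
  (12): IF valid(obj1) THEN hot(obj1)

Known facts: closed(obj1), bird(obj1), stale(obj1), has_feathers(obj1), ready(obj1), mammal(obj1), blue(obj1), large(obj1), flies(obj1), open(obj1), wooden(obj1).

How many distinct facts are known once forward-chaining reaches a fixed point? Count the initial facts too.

Round 1: (3) [IF flies(obj1) THEN visible(obj1)]; (6) [IF large(obj1) and ready(obj1) and has_feathers(obj1) THEN red(obj1)]; (9) [IF has_feathers(obj1) THEN locked(obj1)]; (10) [IF flies(obj1) and closed(obj1) and open(obj1) THEN green(obj1)]; (11) [IF stale(obj1) and wooden(obj1) THEN cold(obj1)]. New: visible(obj1), red(obj1), locked(obj1), green(obj1), cold(obj1).
Round 2: (2) [IF red(obj1) and locked(obj1) THEN penguin(obj1)]; (7) [IF cold(obj1) and large(obj1) THEN swims(obj1)]. New: penguin(obj1), swims(obj1).
Round 3: (8) [IF penguin(obj1) and cold(obj1) and bird(obj1) THEN valid(obj1)]. New: valid(obj1).
Round 4: (12) [IF valid(obj1) THEN hot(obj1)]. New: hot(obj1).
Round 5: (4) [IF hot(obj1) and green(obj1) THEN approved(obj1)]. New: approved(obj1).
Closure: {approved(obj1), bird(obj1), blue(obj1), closed(obj1), cold(obj1), flies(obj1), green(obj1), has_feathers(obj1), hot(obj1), large(obj1), locked(obj1), mammal(obj1), open(obj1), penguin(obj1), ready(obj1), red(obj1), stale(obj1), swims(obj1), valid(obj1), visible(obj1), wooden(obj1)} — 21 facts.

21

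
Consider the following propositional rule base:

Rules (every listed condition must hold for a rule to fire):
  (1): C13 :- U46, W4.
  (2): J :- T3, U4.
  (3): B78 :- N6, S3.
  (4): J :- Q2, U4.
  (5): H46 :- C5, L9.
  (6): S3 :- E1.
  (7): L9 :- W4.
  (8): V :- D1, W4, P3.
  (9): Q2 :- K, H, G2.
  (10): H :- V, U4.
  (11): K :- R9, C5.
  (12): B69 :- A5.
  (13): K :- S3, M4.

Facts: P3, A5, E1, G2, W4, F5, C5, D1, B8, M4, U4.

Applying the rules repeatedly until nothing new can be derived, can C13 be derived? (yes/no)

no

Round 1 fires (6), (7), (8), (12), giving S3, L9, V, B69.
Round 2 fires (5), (10), (13), giving H46, H, K.
Round 3 fires (9), giving Q2.
Round 4 fires (4), giving J.
Fixed point reached. C13 is concluded only by (1); (1) needs U46 (never derived).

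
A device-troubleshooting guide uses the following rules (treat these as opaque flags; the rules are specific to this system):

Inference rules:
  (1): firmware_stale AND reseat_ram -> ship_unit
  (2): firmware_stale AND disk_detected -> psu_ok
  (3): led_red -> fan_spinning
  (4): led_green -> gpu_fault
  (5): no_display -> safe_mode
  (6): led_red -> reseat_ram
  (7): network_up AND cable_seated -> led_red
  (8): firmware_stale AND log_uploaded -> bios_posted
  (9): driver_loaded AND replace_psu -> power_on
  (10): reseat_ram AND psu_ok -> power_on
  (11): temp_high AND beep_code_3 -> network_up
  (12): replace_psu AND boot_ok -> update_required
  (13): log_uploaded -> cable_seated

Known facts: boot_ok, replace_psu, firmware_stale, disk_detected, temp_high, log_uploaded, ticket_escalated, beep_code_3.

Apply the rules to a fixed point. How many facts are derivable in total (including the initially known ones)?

18

Round 1: (2) [firmware_stale AND disk_detected -> psu_ok]; (8) [firmware_stale AND log_uploaded -> bios_posted]; (11) [temp_high AND beep_code_3 -> network_up]; (12) [replace_psu AND boot_ok -> update_required]; (13) [log_uploaded -> cable_seated]. New: psu_ok, bios_posted, network_up, update_required, cable_seated.
Round 2: (7) [network_up AND cable_seated -> led_red]. New: led_red.
Round 3: (3) [led_red -> fan_spinning]; (6) [led_red -> reseat_ram]. New: fan_spinning, reseat_ram.
Round 4: (1) [firmware_stale AND reseat_ram -> ship_unit]; (10) [reseat_ram AND psu_ok -> power_on]. New: ship_unit, power_on.
Closure: {beep_code_3, bios_posted, boot_ok, cable_seated, disk_detected, fan_spinning, firmware_stale, led_red, log_uploaded, network_up, power_on, psu_ok, replace_psu, reseat_ram, ship_unit, temp_high, ticket_escalated, update_required} — 18 facts.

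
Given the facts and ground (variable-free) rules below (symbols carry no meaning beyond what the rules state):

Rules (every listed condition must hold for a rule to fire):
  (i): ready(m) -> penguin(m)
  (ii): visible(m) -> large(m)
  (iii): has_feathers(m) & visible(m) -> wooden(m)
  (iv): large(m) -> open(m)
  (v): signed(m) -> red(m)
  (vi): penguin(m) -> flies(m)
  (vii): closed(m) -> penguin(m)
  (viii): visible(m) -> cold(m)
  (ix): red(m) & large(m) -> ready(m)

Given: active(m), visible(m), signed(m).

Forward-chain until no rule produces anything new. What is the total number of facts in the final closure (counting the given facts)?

Round 1: (ii) [visible(m) -> large(m)]; (v) [signed(m) -> red(m)]; (viii) [visible(m) -> cold(m)]. Adds large(m), red(m), cold(m).
Round 2: (iv) [large(m) -> open(m)]; (ix) [red(m) & large(m) -> ready(m)]. Adds open(m), ready(m).
Round 3: (i) [ready(m) -> penguin(m)]. Adds penguin(m).
Round 4: (vi) [penguin(m) -> flies(m)]. Adds flies(m).
Closure: {active(m), cold(m), flies(m), large(m), open(m), penguin(m), ready(m), red(m), signed(m), visible(m)} — 10 facts.

10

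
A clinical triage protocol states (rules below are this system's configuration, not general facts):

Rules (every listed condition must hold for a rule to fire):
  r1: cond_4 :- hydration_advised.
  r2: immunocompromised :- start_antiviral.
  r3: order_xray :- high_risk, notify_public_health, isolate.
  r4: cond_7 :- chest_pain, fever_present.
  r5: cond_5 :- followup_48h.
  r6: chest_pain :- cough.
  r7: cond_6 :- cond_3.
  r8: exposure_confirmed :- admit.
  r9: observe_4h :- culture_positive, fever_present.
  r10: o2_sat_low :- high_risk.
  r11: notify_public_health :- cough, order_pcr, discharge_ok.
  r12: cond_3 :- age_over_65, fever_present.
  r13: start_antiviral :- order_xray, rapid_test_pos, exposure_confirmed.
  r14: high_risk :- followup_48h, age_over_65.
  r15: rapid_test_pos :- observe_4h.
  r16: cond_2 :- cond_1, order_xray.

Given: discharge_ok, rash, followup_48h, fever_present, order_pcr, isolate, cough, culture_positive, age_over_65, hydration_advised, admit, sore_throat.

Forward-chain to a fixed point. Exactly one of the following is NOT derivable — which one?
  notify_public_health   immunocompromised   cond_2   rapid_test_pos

Round 1: r1 [cond_4 :- hydration_advised.]; r5 [cond_5 :- followup_48h.]; r6 [chest_pain :- cough.]; r8 [exposure_confirmed :- admit.]; r9 [observe_4h :- culture_positive, fever_present.]; r11 [notify_public_health :- cough, order_pcr, discharge_ok.]; r12 [cond_3 :- age_over_65, fever_present.]; r14 [high_risk :- followup_48h, age_over_65.]. New: cond_4, cond_5, chest_pain, exposure_confirmed, observe_4h, notify_public_health, cond_3, high_risk.
Round 2: r3 [order_xray :- high_risk, notify_public_health, isolate.]; r4 [cond_7 :- chest_pain, fever_present.]; r7 [cond_6 :- cond_3.]; r10 [o2_sat_low :- high_risk.]; r15 [rapid_test_pos :- observe_4h.]. New: order_xray, cond_7, cond_6, o2_sat_low, rapid_test_pos.
Round 3: r13 [start_antiviral :- order_xray, rapid_test_pos, exposure_confirmed.]. New: start_antiviral.
Round 4: r2 [immunocompromised :- start_antiviral.]. New: immunocompromised.
Derived: rapid_test_pos (round 2), immunocompromised (round 4), notify_public_health (round 1). cond_2 never appears in any round.

cond_2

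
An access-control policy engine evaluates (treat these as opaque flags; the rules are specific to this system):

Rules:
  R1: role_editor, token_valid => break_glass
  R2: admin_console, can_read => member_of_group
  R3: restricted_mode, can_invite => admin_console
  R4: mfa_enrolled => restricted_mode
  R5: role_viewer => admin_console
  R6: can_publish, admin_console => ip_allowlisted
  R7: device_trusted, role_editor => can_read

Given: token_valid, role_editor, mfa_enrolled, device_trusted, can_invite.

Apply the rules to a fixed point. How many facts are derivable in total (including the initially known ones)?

Round 1 — R1, R4, R7, derive break_glass, restricted_mode, can_read.
Round 2 — R3, derive admin_console.
Round 3 — R2, derive member_of_group.
Closure: {admin_console, break_glass, can_invite, can_read, device_trusted, member_of_group, mfa_enrolled, restricted_mode, role_editor, token_valid} — 10 facts.

10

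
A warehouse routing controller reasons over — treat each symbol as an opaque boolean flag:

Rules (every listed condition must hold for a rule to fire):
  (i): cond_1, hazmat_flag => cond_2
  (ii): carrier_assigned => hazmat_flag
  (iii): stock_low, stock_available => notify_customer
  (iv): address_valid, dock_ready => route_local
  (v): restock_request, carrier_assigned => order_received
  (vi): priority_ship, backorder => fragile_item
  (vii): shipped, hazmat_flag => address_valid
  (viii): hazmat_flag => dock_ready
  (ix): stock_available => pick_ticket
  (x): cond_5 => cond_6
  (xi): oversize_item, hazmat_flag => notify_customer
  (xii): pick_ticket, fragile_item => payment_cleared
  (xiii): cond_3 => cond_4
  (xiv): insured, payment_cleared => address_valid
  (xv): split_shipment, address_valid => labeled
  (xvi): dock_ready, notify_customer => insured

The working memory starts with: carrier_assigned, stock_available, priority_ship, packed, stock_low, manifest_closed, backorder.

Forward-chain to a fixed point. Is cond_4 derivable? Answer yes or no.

Round 1 — (ii), (iii), (vi), (ix), derive hazmat_flag, notify_customer, fragile_item, pick_ticket.
Round 2 — (viii), (xii), derive dock_ready, payment_cleared.
Round 3 — (xvi), derive insured.
Round 4 — (xiv), derive address_valid.
Round 5 — (iv), derive route_local.
Fixed point reached. cond_4 is concluded only by (xiii); (xiii) needs cond_3 (never derived).

no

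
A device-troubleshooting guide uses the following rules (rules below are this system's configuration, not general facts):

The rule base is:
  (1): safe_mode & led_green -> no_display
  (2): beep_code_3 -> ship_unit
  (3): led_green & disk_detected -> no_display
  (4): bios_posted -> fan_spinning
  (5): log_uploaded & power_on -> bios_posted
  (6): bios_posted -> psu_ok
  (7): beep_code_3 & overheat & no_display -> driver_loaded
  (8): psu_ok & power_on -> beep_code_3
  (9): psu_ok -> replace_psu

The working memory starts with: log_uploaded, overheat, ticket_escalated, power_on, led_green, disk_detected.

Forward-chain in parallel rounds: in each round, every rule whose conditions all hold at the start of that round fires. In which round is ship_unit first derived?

4

[1] (3) [led_green & disk_detected -> no_display]; (5) [log_uploaded & power_on -> bios_posted]. ⇒ new: no_display, bios_posted.
[2] (4) [bios_posted -> fan_spinning]; (6) [bios_posted -> psu_ok]. ⇒ new: fan_spinning, psu_ok.
[3] (8) [psu_ok & power_on -> beep_code_3]; (9) [psu_ok -> replace_psu]. ⇒ new: beep_code_3, replace_psu.
[4] (2) [beep_code_3 -> ship_unit]; (7) [beep_code_3 & overheat & no_display -> driver_loaded]. ⇒ new: ship_unit, driver_loaded.
ship_unit first appears in round 4.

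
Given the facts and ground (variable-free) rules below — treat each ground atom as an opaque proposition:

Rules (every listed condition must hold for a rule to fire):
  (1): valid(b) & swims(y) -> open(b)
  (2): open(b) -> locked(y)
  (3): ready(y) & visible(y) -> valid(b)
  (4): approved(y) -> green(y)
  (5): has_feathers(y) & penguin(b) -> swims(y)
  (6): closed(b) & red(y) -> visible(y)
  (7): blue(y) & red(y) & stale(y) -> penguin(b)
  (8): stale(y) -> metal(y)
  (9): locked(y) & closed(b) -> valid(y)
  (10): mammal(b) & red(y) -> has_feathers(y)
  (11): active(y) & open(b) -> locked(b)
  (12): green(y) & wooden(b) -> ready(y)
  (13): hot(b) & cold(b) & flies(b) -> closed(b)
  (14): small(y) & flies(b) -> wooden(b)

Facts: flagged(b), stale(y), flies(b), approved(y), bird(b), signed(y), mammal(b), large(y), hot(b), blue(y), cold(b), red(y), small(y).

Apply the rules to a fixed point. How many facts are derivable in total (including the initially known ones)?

26

Round 1 — (4), (7), (8), (10), (13), (14), derive green(y), penguin(b), metal(y), has_feathers(y), closed(b), wooden(b).
Round 2 — (5), (6), (12), derive swims(y), visible(y), ready(y).
Round 3 — (3), derive valid(b).
Round 4 — (1), derive open(b).
Round 5 — (2), derive locked(y).
Round 6 — (9), derive valid(y).
Closure: {approved(y), bird(b), blue(y), closed(b), cold(b), flagged(b), flies(b), green(y), has_feathers(y), hot(b), large(y), locked(y), mammal(b), metal(y), open(b), penguin(b), ready(y), red(y), signed(y), small(y), stale(y), swims(y), valid(b), valid(y), visible(y), wooden(b)} — 26 facts.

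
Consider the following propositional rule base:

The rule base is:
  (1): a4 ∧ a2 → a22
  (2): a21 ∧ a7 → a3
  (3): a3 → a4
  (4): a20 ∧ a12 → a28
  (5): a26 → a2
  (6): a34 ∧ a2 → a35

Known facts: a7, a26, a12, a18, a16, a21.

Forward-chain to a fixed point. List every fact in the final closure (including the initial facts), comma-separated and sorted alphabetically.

Round 1 — (2), (5), derive a3, a2.
Round 2 — (3), derive a4.
Round 3 — (1), derive a22.

a12, a16, a18, a2, a21, a22, a26, a3, a4, a7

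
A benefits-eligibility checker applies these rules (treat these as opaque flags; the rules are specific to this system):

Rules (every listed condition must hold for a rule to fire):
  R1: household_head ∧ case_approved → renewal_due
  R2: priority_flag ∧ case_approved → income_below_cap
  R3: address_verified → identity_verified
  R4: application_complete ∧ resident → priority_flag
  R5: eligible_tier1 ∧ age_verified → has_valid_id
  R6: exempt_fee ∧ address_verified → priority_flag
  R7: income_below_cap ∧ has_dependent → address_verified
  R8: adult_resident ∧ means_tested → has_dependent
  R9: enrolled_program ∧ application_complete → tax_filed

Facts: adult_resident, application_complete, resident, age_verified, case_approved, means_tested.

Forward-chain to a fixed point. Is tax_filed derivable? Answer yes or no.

Round 1 — R4, R8, derive priority_flag, has_dependent.
Round 2 — R2, derive income_below_cap.
Round 3 — R7, derive address_verified.
Round 4 — R3, derive identity_verified.
Fixed point reached. tax_filed is concluded only by R9; R9 needs enrolled_program (never derived).

no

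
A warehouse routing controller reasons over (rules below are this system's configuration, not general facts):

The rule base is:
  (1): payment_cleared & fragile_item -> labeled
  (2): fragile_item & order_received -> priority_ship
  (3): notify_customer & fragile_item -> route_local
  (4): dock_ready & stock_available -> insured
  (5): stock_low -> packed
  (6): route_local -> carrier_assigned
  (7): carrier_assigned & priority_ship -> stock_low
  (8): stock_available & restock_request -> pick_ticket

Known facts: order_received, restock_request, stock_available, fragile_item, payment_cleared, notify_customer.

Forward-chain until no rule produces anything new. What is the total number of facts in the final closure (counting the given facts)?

13

Round 1 fires (1), (2), (3), (8), giving labeled, priority_ship, route_local, pick_ticket.
Round 2 fires (6), giving carrier_assigned.
Round 3 fires (7), giving stock_low.
Round 4 fires (5), giving packed.
Closure: {carrier_assigned, fragile_item, labeled, notify_customer, order_received, packed, payment_cleared, pick_ticket, priority_ship, restock_request, route_local, stock_available, stock_low} — 13 facts.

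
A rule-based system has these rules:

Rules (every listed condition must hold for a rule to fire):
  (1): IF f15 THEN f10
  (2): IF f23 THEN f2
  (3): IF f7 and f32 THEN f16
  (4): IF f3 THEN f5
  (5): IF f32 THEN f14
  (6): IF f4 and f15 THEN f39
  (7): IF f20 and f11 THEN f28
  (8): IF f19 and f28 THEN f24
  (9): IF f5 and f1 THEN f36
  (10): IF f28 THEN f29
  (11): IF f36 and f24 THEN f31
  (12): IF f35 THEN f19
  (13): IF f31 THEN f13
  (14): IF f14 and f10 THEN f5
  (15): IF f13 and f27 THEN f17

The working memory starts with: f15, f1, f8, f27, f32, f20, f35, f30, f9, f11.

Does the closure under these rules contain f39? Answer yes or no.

[1] (1) [IF f15 THEN f10]; (5) [IF f32 THEN f14]; (7) [IF f20 and f11 THEN f28]; (12) [IF f35 THEN f19]. ⇒ new: f10, f14, f28, f19.
[2] (8) [IF f19 and f28 THEN f24]; (10) [IF f28 THEN f29]; (14) [IF f14 and f10 THEN f5]. ⇒ new: f24, f29, f5.
[3] (9) [IF f5 and f1 THEN f36]. ⇒ new: f36.
[4] (11) [IF f36 and f24 THEN f31]. ⇒ new: f31.
[5] (13) [IF f31 THEN f13]. ⇒ new: f13.
[6] (15) [IF f13 and f27 THEN f17]. ⇒ new: f17.
Fixed point reached. f39 is concluded only by (6); (6) needs f4 (never derived).

no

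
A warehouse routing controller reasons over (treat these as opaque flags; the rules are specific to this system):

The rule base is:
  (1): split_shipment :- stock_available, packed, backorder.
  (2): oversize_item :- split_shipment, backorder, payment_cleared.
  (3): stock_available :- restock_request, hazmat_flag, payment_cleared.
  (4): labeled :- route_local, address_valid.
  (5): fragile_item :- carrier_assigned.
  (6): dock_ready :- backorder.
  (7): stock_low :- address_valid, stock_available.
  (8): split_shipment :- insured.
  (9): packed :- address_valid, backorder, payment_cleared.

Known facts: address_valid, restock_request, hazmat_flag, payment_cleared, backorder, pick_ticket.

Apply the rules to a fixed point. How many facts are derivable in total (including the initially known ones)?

12

Round 1: (3) [stock_available :- restock_request, hazmat_flag, payment_cleared.]; (6) [dock_ready :- backorder.]; (9) [packed :- address_valid, backorder, payment_cleared.]. Adds stock_available, dock_ready, packed.
Round 2: (1) [split_shipment :- stock_available, packed, backorder.]; (7) [stock_low :- address_valid, stock_available.]. Adds split_shipment, stock_low.
Round 3: (2) [oversize_item :- split_shipment, backorder, payment_cleared.]. Adds oversize_item.
Closure: {address_valid, backorder, dock_ready, hazmat_flag, oversize_item, packed, payment_cleared, pick_ticket, restock_request, split_shipment, stock_available, stock_low} — 12 facts.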